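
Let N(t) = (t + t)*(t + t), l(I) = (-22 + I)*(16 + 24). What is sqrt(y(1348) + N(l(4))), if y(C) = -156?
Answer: 2*sqrt(518361) ≈ 1439.9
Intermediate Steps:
l(I) = -880 + 40*I (l(I) = (-22 + I)*40 = -880 + 40*I)
N(t) = 4*t**2 (N(t) = (2*t)*(2*t) = 4*t**2)
sqrt(y(1348) + N(l(4))) = sqrt(-156 + 4*(-880 + 40*4)**2) = sqrt(-156 + 4*(-880 + 160)**2) = sqrt(-156 + 4*(-720)**2) = sqrt(-156 + 4*518400) = sqrt(-156 + 2073600) = sqrt(2073444) = 2*sqrt(518361)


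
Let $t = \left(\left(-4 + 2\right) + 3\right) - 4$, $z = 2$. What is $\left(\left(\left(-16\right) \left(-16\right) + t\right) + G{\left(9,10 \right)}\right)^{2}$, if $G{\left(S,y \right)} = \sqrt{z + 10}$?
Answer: $64021 + 1012 \sqrt{3} \approx 65774.0$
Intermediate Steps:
$t = -3$ ($t = \left(-2 + 3\right) - 4 = 1 - 4 = -3$)
$G{\left(S,y \right)} = 2 \sqrt{3}$ ($G{\left(S,y \right)} = \sqrt{2 + 10} = \sqrt{12} = 2 \sqrt{3}$)
$\left(\left(\left(-16\right) \left(-16\right) + t\right) + G{\left(9,10 \right)}\right)^{2} = \left(\left(\left(-16\right) \left(-16\right) - 3\right) + 2 \sqrt{3}\right)^{2} = \left(\left(256 - 3\right) + 2 \sqrt{3}\right)^{2} = \left(253 + 2 \sqrt{3}\right)^{2}$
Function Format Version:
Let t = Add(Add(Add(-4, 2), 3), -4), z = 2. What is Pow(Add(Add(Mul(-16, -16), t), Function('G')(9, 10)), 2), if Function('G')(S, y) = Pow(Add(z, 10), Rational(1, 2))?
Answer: Add(64021, Mul(1012, Pow(3, Rational(1, 2)))) ≈ 65774.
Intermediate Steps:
t = -3 (t = Add(Add(-2, 3), -4) = Add(1, -4) = -3)
Function('G')(S, y) = Mul(2, Pow(3, Rational(1, 2))) (Function('G')(S, y) = Pow(Add(2, 10), Rational(1, 2)) = Pow(12, Rational(1, 2)) = Mul(2, Pow(3, Rational(1, 2))))
Pow(Add(Add(Mul(-16, -16), t), Function('G')(9, 10)), 2) = Pow(Add(Add(Mul(-16, -16), -3), Mul(2, Pow(3, Rational(1, 2)))), 2) = Pow(Add(Add(256, -3), Mul(2, Pow(3, Rational(1, 2)))), 2) = Pow(Add(253, Mul(2, Pow(3, Rational(1, 2)))), 2)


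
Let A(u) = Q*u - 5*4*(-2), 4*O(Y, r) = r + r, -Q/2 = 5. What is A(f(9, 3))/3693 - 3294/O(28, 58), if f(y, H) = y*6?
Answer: -12179242/107097 ≈ -113.72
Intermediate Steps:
Q = -10 (Q = -2*5 = -10)
O(Y, r) = r/2 (O(Y, r) = (r + r)/4 = (2*r)/4 = r/2)
f(y, H) = 6*y
A(u) = 40 - 10*u (A(u) = -10*u - 5*4*(-2) = -10*u - 20*(-2) = -10*u + 40 = 40 - 10*u)
A(f(9, 3))/3693 - 3294/O(28, 58) = (40 - 60*9)/3693 - 3294/((½)*58) = (40 - 10*54)*(1/3693) - 3294/29 = (40 - 540)*(1/3693) - 3294*1/29 = -500*1/3693 - 3294/29 = -500/3693 - 3294/29 = -12179242/107097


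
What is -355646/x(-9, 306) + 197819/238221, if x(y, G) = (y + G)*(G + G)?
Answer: -17707325/15722586 ≈ -1.1262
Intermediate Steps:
x(y, G) = 2*G*(G + y) (x(y, G) = (G + y)*(2*G) = 2*G*(G + y))
-355646/x(-9, 306) + 197819/238221 = -355646*1/(612*(306 - 9)) + 197819/238221 = -355646/(2*306*297) + 197819*(1/238221) = -355646/181764 + 197819/238221 = -355646*1/181764 + 197819/238221 = -177823/90882 + 197819/238221 = -17707325/15722586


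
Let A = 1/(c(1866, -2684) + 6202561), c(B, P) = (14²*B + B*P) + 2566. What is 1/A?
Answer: 1562519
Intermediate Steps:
c(B, P) = 2566 + 196*B + B*P (c(B, P) = (196*B + B*P) + 2566 = 2566 + 196*B + B*P)
A = 1/1562519 (A = 1/((2566 + 196*1866 + 1866*(-2684)) + 6202561) = 1/((2566 + 365736 - 5008344) + 6202561) = 1/(-4640042 + 6202561) = 1/1562519 ≈ 6.3999e-7)
1/A = 1/(1/1562519) = 1562519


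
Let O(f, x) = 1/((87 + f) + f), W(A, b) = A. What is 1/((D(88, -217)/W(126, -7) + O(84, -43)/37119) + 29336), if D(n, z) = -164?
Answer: 22085805/647880428879 ≈ 3.4089e-5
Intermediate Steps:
O(f, x) = 1/(87 + 2*f)
1/((D(88, -217)/W(126, -7) + O(84, -43)/37119) + 29336) = 1/((-164/126 + 1/((87 + 2*84)*37119)) + 29336) = 1/((-164*1/126 + (1/37119)/(87 + 168)) + 29336) = 1/((-82/63 + (1/37119)/255) + 29336) = 1/((-82/63 + (1/255)*(1/37119)) + 29336) = 1/((-82/63 + 1/9465345) + 29336) = 1/(-28746601/22085805 + 29336) = 1/(647880428879/22085805) = 22085805/647880428879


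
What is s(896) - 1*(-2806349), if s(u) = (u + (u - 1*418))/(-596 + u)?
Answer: 140317679/50 ≈ 2.8064e+6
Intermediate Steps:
s(u) = (-418 + 2*u)/(-596 + u) (s(u) = (u + (u - 418))/(-596 + u) = (u + (-418 + u))/(-596 + u) = (-418 + 2*u)/(-596 + u))
s(896) - 1*(-2806349) = 2*(-209 + 896)/(-596 + 896) - 1*(-2806349) = 2*687/300 + 2806349 = 2*(1/300)*687 + 2806349 = 229/50 + 2806349 = 140317679/50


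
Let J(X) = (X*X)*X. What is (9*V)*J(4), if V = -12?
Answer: -6912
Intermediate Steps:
J(X) = X³ (J(X) = X²*X = X³)
(9*V)*J(4) = (9*(-12))*4³ = -108*64 = -6912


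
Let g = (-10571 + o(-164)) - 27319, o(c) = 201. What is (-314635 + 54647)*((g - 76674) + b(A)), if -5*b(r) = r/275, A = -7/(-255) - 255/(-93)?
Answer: 323179215652159796/10869375 ≈ 2.9733e+10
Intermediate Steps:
A = 21892/7905 (A = -7*(-1/255) - 255*(-1/93) = 7/255 + 85/31 = 21892/7905 ≈ 2.7694)
g = -37689 (g = (-10571 + 201) - 27319 = -10370 - 27319 = -37689)
b(r) = -r/1375 (b(r) = -r/(5*275) = -r/1375)
(-314635 + 54647)*((g - 76674) + b(A)) = (-314635 + 54647)*((-37689 - 76674) - 1/1375*21892/7905) = -259988*(-114363 - 21892/10869375) = -259988*(-1243054355017/10869375) = 323179215652159796/10869375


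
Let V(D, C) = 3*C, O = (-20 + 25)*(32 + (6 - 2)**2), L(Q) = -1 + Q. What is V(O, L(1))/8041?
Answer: 0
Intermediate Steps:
O = 240 (O = 5*(32 + 4**2) = 5*(32 + 16) = 5*48 = 240)
V(O, L(1))/8041 = (3*(-1 + 1))/8041 = (3*0)*(1/8041) = 0*(1/8041) = 0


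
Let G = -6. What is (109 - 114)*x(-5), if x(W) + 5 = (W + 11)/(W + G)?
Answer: 305/11 ≈ 27.727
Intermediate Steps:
x(W) = -5 + (11 + W)/(-6 + W) (x(W) = -5 + (W + 11)/(W - 6) = -5 + (11 + W)/(-6 + W))
(109 - 114)*x(-5) = (109 - 114)*((41 - 4*(-5))/(-6 - 5)) = -5*(41 + 20)/(-11) = -(-5)*61/11 = -5*(-61/11) = 305/11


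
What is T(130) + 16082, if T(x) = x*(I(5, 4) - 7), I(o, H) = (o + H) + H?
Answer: 16862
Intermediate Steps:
I(o, H) = o + 2*H (I(o, H) = (H + o) + H = o + 2*H)
T(x) = 6*x (T(x) = x*((5 + 2*4) - 7) = x*((5 + 8) - 7) = x*(13 - 7) = x*6 = 6*x)
T(130) + 16082 = 6*130 + 16082 = 780 + 16082 = 16862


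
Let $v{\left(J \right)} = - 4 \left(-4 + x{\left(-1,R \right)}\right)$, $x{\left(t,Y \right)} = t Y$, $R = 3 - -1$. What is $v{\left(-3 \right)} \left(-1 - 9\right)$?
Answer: $-320$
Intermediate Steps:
$R = 4$ ($R = 3 + 1 = 4$)
$x{\left(t,Y \right)} = Y t$
$v{\left(J \right)} = 32$ ($v{\left(J \right)} = - 4 \left(-4 + 4 \left(-1\right)\right) = - 4 \left(-4 - 4\right) = \left(-4\right) \left(-8\right) = 32$)
$v{\left(-3 \right)} \left(-1 - 9\right) = 32 \left(-1 - 9\right) = 32 \left(-10\right) = -320$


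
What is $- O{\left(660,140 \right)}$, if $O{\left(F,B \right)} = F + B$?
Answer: $-800$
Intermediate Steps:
$O{\left(F,B \right)} = B + F$
$- O{\left(660,140 \right)} = - (140 + 660) = \left(-1\right) 800 = -800$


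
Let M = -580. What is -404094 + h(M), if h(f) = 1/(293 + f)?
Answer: -115974979/287 ≈ -4.0409e+5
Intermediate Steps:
-404094 + h(M) = -404094 + 1/(293 - 580) = -404094 + 1/(-287) = -404094 - 1/287 = -115974979/287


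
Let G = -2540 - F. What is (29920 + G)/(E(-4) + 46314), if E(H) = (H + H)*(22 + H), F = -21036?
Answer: 24208/23085 ≈ 1.0486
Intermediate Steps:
E(H) = 2*H*(22 + H) (E(H) = (2*H)*(22 + H) = 2*H*(22 + H))
G = 18496 (G = -2540 - 1*(-21036) = -2540 + 21036 = 18496)
(29920 + G)/(E(-4) + 46314) = (29920 + 18496)/(2*(-4)*(22 - 4) + 46314) = 48416/(2*(-4)*18 + 46314) = 48416/(-144 + 46314) = 48416/46170 = 48416*(1/46170) = 24208/23085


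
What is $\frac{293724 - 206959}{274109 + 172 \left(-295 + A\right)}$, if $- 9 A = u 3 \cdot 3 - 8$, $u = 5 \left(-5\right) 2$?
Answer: $\frac{780885}{2089097} \approx 0.37379$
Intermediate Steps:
$u = -50$ ($u = \left(-25\right) 2 = -50$)
$A = \frac{458}{9}$ ($A = - \frac{\left(-50\right) 3 \cdot 3 - 8}{9} = - \frac{\left(-150\right) 3 - 8}{9} = - \frac{-450 - 8}{9} = \left(- \frac{1}{9}\right) \left(-458\right) = \frac{458}{9} \approx 50.889$)
$\frac{293724 - 206959}{274109 + 172 \left(-295 + A\right)} = \frac{293724 - 206959}{274109 + 172 \left(-295 + \frac{458}{9}\right)} = \frac{86765}{274109 + 172 \left(- \frac{2197}{9}\right)} = \frac{86765}{274109 - \frac{377884}{9}} = \frac{86765}{\frac{2089097}{9}} = 86765 \cdot \frac{9}{2089097} = \frac{780885}{2089097}$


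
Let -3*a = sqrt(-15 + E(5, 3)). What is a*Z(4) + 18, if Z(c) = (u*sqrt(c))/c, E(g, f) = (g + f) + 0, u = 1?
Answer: 18 - I*sqrt(7)/6 ≈ 18.0 - 0.44096*I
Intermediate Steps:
E(g, f) = f + g (E(g, f) = (f + g) + 0 = f + g)
Z(c) = 1/sqrt(c) (Z(c) = (1*sqrt(c))/c = sqrt(c)/c = 1/sqrt(c))
a = -I*sqrt(7)/3 (a = -sqrt(-15 + (3 + 5))/3 = -sqrt(-15 + 8)/3 = -I*sqrt(7)/3 ≈ -0.88192*I)
a*Z(4) + 18 = (-I*sqrt(7)/3)/sqrt(4) + 18 = -I*sqrt(7)/3*(1/2) + 18 = -I*sqrt(7)/6 + 18 = 18 - I*sqrt(7)/6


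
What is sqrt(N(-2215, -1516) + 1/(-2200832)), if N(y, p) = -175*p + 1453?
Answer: sqrt(5047114195441515)/137552 ≈ 516.48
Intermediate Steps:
N(y, p) = 1453 - 175*p
sqrt(N(-2215, -1516) + 1/(-2200832)) = sqrt((1453 - 175*(-1516)) + 1/(-2200832)) = sqrt((1453 + 265300) - 1/2200832) = sqrt(266753 - 1/2200832) = sqrt(587078538495/2200832) = sqrt(5047114195441515)/137552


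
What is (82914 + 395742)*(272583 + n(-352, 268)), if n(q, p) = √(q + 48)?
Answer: 130473488448 + 1914624*I*√19 ≈ 1.3047e+11 + 8.3457e+6*I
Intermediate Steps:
n(q, p) = √(48 + q)
(82914 + 395742)*(272583 + n(-352, 268)) = (82914 + 395742)*(272583 + √(48 - 352)) = 478656*(272583 + √(-304)) = 478656*(272583 + 4*I*√19) = 130473488448 + 1914624*I*√19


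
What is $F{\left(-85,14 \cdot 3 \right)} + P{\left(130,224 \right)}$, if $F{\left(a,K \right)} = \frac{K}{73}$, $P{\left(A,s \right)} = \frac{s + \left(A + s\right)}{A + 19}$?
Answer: $\frac{48452}{10877} \approx 4.4545$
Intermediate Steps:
$P{\left(A,s \right)} = \frac{A + 2 s}{19 + A}$
$F{\left(a,K \right)} = \frac{K}{73}$ ($F{\left(a,K \right)} = K \frac{1}{73} = \frac{K}{73}$)
$F{\left(-85,14 \cdot 3 \right)} + P{\left(130,224 \right)} = \frac{14 \cdot 3}{73} + \frac{130 + 2 \cdot 224}{19 + 130} = \frac{1}{73} \cdot 42 + \frac{130 + 448}{149} = \frac{42}{73} + \frac{1}{149} \cdot 578 = \frac{42}{73} + \frac{578}{149} = \frac{48452}{10877}$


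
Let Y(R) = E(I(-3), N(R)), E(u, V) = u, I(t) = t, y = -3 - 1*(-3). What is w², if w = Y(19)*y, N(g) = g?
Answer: 0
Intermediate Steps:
y = 0 (y = -3 + 3 = 0)
Y(R) = -3
w = 0 (w = -3*0 = 0)
w² = 0² = 0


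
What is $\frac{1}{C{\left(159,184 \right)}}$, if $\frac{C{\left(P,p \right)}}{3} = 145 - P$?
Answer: $- \frac{1}{42} \approx -0.02381$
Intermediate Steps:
$C{\left(P,p \right)} = 435 - 3 P$ ($C{\left(P,p \right)} = 3 \left(145 - P\right) = 435 - 3 P$)
$\frac{1}{C{\left(159,184 \right)}} = \frac{1}{435 - 477} = \frac{1}{-42} = - \frac{1}{42}$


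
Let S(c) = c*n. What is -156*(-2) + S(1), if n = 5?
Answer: 317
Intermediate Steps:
S(c) = 5*c (S(c) = c*5 = 5*c)
-156*(-2) + S(1) = -156*(-2) + 5*1 = 312 + 5 = 317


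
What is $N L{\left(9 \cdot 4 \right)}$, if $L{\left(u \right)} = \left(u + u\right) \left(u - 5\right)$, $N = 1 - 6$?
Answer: $-11160$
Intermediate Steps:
$N = -5$ ($N = 1 - 6 = -5$)
$L{\left(u \right)} = 2 u \left(-5 + u\right)$
$N L{\left(9 \cdot 4 \right)} = - 5 \cdot 2 \cdot 9 \cdot 4 \left(-5 + 9 \cdot 4\right) = - 5 \cdot 2 \cdot 36 \left(-5 + 36\right) = - 5 \cdot 2 \cdot 36 \cdot 31 = \left(-5\right) 2232 = -11160$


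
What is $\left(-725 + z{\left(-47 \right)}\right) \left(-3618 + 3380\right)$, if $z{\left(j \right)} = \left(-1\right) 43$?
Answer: $182784$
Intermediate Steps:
$z{\left(j \right)} = -43$
$\left(-725 + z{\left(-47 \right)}\right) \left(-3618 + 3380\right) = \left(-725 - 43\right) \left(-3618 + 3380\right) = \left(-768\right) \left(-238\right) = 182784$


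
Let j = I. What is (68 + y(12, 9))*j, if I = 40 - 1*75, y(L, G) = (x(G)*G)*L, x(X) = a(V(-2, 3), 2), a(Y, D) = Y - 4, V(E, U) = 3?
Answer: 1400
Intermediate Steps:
a(Y, D) = -4 + Y
x(X) = -1 (x(X) = -4 + 3 = -1)
y(L, G) = -G*L (y(L, G) = (-G)*L = -G*L)
I = -35 (I = 40 - 75 = -35)
j = -35
(68 + y(12, 9))*j = (68 - 1*9*12)*(-35) = (68 - 108)*(-35) = -40*(-35) = 1400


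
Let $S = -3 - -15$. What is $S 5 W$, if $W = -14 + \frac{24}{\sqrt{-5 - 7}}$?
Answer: $-840 - 240 i \sqrt{3} \approx -840.0 - 415.69 i$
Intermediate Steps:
$S = 12$ ($S = -3 + 15 = 12$)
$W = -14 - 4 i \sqrt{3}$ ($W = -14 + \frac{24}{\sqrt{-12}} = -14 + \frac{24}{2 i \sqrt{3}} = -14 + 24 \left(- \frac{i \sqrt{3}}{6}\right) = -14 - 4 i \sqrt{3} \approx -14.0 - 6.9282 i$)
$S 5 W = 12 \cdot 5 \left(-14 - 4 i \sqrt{3}\right) = 60 \left(-14 - 4 i \sqrt{3}\right) = -840 - 240 i \sqrt{3}$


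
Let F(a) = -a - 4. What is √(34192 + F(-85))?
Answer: √34273 ≈ 185.13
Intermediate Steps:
F(a) = -4 - a
√(34192 + F(-85)) = √(34192 + (-4 - 1*(-85))) = √(34192 + (-4 + 85)) = √(34192 + 81) = √34273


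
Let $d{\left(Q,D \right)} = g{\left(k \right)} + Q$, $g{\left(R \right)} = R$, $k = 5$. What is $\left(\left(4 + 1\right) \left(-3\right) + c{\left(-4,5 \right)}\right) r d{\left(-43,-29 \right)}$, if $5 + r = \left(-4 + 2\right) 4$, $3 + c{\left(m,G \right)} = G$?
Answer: $-6422$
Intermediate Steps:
$c{\left(m,G \right)} = -3 + G$
$r = -13$ ($r = -5 + \left(-4 + 2\right) 4 = -5 - 8 = -13$)
$d{\left(Q,D \right)} = 5 + Q$
$\left(\left(4 + 1\right) \left(-3\right) + c{\left(-4,5 \right)}\right) r d{\left(-43,-29 \right)} = \left(\left(4 + 1\right) \left(-3\right) + \left(-3 + 5\right)\right) \left(-13\right) \left(5 - 43\right) = \left(5 \left(-3\right) + 2\right) \left(-13\right) \left(-38\right) = \left(-15 + 2\right) \left(-13\right) \left(-38\right) = \left(-13\right) \left(-13\right) \left(-38\right) = 169 \left(-38\right) = -6422$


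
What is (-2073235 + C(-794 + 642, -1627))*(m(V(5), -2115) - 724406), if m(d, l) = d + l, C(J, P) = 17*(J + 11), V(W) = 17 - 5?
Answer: 1507965328688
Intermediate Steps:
V(W) = 12
C(J, P) = 187 + 17*J (C(J, P) = 17*(11 + J) = 187 + 17*J)
(-2073235 + C(-794 + 642, -1627))*(m(V(5), -2115) - 724406) = (-2073235 + (187 + 17*(-794 + 642)))*((12 - 2115) - 724406) = (-2073235 + (187 + 17*(-152)))*(-2103 - 724406) = (-2073235 + (187 - 2584))*(-726509) = (-2073235 - 2397)*(-726509) = -2075632*(-726509) = 1507965328688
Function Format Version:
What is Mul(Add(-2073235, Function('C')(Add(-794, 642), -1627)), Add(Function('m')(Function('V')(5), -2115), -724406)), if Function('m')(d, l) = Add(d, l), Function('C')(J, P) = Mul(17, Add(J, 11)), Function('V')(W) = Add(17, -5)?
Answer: 1507965328688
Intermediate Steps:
Function('V')(W) = 12
Function('C')(J, P) = Add(187, Mul(17, J)) (Function('C')(J, P) = Mul(17, Add(11, J)) = Add(187, Mul(17, J)))
Mul(Add(-2073235, Function('C')(Add(-794, 642), -1627)), Add(Function('m')(Function('V')(5), -2115), -724406)) = Mul(Add(-2073235, Add(187, Mul(17, Add(-794, 642)))), Add(Add(12, -2115), -724406)) = Mul(Add(-2073235, Add(187, Mul(17, -152))), Add(-2103, -724406)) = Mul(Add(-2073235, Add(187, -2584)), -726509) = Mul(Add(-2073235, -2397), -726509) = Mul(-2075632, -726509) = 1507965328688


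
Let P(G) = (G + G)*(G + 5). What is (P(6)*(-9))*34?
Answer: -40392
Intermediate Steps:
P(G) = 2*G*(5 + G) (P(G) = (2*G)*(5 + G) = 2*G*(5 + G))
(P(6)*(-9))*34 = ((2*6*(5 + 6))*(-9))*34 = ((2*6*11)*(-9))*34 = (132*(-9))*34 = -1188*34 = -40392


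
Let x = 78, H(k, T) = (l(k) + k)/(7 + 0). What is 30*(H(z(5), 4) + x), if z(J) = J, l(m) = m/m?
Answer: 16560/7 ≈ 2365.7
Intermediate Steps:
l(m) = 1
H(k, T) = 1/7 + k/7 (H(k, T) = (1 + k)/(7 + 0) = (1 + k)/7 = (1 + k)*(1/7) = 1/7 + k/7)
30*(H(z(5), 4) + x) = 30*((1/7 + (1/7)*5) + 78) = 30*((1/7 + 5/7) + 78) = 30*(6/7 + 78) = 30*(552/7) = 16560/7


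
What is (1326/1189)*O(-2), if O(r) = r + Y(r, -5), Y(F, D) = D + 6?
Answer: -1326/1189 ≈ -1.1152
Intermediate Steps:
Y(F, D) = 6 + D
O(r) = 1 + r (O(r) = r + (6 - 5) = r + 1 = 1 + r)
(1326/1189)*O(-2) = (1326/1189)*(1 - 2) = (1326*(1/1189))*(-1) = (1326/1189)*(-1) = -1326/1189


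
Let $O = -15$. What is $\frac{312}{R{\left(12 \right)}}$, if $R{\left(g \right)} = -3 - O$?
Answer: $26$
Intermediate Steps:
$R{\left(g \right)} = 12$ ($R{\left(g \right)} = -3 - -15 = -3 + 15 = 12$)
$\frac{312}{R{\left(12 \right)}} = \frac{312}{12} = 312 \cdot \frac{1}{12} = 26$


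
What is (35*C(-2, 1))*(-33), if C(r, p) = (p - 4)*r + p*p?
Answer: -8085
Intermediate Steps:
C(r, p) = p**2 + r*(-4 + p) (C(r, p) = (-4 + p)*r + p**2 = r*(-4 + p) + p**2 = p**2 + r*(-4 + p))
(35*C(-2, 1))*(-33) = (35*(1**2 - 4*(-2) + 1*(-2)))*(-33) = (35*(1 + 8 - 2))*(-33) = (35*7)*(-33) = 245*(-33) = -8085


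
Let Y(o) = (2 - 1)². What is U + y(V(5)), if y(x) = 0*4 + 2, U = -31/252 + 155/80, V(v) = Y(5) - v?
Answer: 3845/1008 ≈ 3.8145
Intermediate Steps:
Y(o) = 1 (Y(o) = 1² = 1)
V(v) = 1 - v
U = 1829/1008 (U = -31*1/252 + 155*(1/80) = -31/252 + 31/16 = 1829/1008 ≈ 1.8145)
y(x) = 2 (y(x) = 0 + 2 = 2)
U + y(V(5)) = 1829/1008 + 2 = 3845/1008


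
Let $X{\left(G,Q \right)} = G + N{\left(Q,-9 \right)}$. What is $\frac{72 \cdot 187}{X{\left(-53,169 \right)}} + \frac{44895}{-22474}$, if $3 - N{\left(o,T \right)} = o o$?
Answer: $- \frac{3263}{1322} \approx -2.4682$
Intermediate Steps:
$N{\left(o,T \right)} = 3 - o^{2}$ ($N{\left(o,T \right)} = 3 - o o = 3 - o^{2}$)
$X{\left(G,Q \right)} = 3 + G - Q^{2}$ ($X{\left(G,Q \right)} = G - \left(-3 + Q^{2}\right) = 3 + G - Q^{2}$)
$\frac{72 \cdot 187}{X{\left(-53,169 \right)}} + \frac{44895}{-22474} = \frac{72 \cdot 187}{3 - 53 - 169^{2}} + \frac{44895}{-22474} = \frac{13464}{3 - 53 - 28561} + 44895 \left(- \frac{1}{22474}\right) = \frac{13464}{3 - 53 - 28561} - \frac{44895}{22474} = \frac{13464}{-28611} - \frac{44895}{22474} = 13464 \left(- \frac{1}{28611}\right) - \frac{44895}{22474} = - \frac{8}{17} - \frac{44895}{22474} = - \frac{3263}{1322}$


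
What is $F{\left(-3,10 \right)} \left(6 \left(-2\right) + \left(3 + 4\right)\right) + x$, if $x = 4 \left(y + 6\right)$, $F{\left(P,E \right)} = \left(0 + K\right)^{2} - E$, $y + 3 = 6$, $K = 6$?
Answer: $-94$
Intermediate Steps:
$y = 3$ ($y = -3 + 6 = 3$)
$F{\left(P,E \right)} = 36 - E$ ($F{\left(P,E \right)} = \left(0 + 6\right)^{2} - E = 6^{2} - E = 36 - E$)
$x = 36$ ($x = 4 \left(3 + 6\right) = 4 \cdot 9 = 36$)
$F{\left(-3,10 \right)} \left(6 \left(-2\right) + \left(3 + 4\right)\right) + x = \left(36 - 10\right) \left(6 \left(-2\right) + \left(3 + 4\right)\right) + 36 = \left(36 - 10\right) \left(-12 + 7\right) + 36 = 26 \left(-5\right) + 36 = -130 + 36 = -94$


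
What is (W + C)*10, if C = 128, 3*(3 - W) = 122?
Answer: 2710/3 ≈ 903.33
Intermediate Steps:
W = -113/3 (W = 3 - ⅓*122 = 3 - 122/3 = -113/3 ≈ -37.667)
(W + C)*10 = (-113/3 + 128)*10 = (271/3)*10 = 2710/3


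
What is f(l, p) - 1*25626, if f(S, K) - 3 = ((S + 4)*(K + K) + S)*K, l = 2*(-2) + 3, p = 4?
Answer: -25531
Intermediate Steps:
l = -1 (l = -4 + 3 = -1)
f(S, K) = 3 + K*(S + 2*K*(4 + S)) (f(S, K) = 3 + ((S + 4)*(K + K) + S)*K = 3 + ((4 + S)*(2*K) + S)*K = 3 + (2*K*(4 + S) + S)*K = 3 + (S + 2*K*(4 + S))*K = 3 + K*(S + 2*K*(4 + S)))
f(l, p) - 1*25626 = (3 + 8*4**2 + 4*(-1) + 2*(-1)*4**2) - 1*25626 = (3 + 8*16 - 4 + 2*(-1)*16) - 25626 = (3 + 128 - 4 - 32) - 25626 = 95 - 25626 = -25531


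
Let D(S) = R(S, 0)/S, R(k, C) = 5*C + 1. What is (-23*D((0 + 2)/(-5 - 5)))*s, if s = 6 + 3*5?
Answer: 2415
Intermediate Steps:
R(k, C) = 1 + 5*C
s = 21 (s = 6 + 15 = 21)
D(S) = 1/S (D(S) = (1 + 5*0)/S = (1 + 0)/S = 1/S)
(-23*D((0 + 2)/(-5 - 5)))*s = -23*(-5 - 5)/(0 + 2)*21 = -23/(2/(-10))*21 = -23/(2*(-⅒))*21 = -23/(-⅕)*21 = -23*(-5)*21 = 115*21 = 2415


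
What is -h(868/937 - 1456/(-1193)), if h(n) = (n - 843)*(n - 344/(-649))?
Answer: 1825368417540339636/810969957331369 ≈ 2250.8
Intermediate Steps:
h(n) = (-843 + n)*(344/649 + n) (h(n) = (-843 + n)*(n - 344*(-1/649)) = (-843 + n)*(n + 344/649) = (-843 + n)*(344/649 + n))
-h(868/937 - 1456/(-1193)) = -(-289992/649 + (868/937 - 1456/(-1193))**2 - 546763*(868/937 - 1456/(-1193))/649) = -(-289992/649 + (868*(1/937) - 1456*(-1/1193))**2 - 546763*(868*(1/937) - 1456*(-1/1193))/649) = -(-289992/649 + (868/937 + 1456/1193)**2 - 546763*(868/937 + 1456/1193)/649) = -(-289992/649 + (2399796/1117841)**2 - 546763/649*2399796/1117841) = -(-289992/649 + 5759020841616/1249568501281 - 1312119660348/725478809) = -1*(-1825368417540339636/810969957331369) = 1825368417540339636/810969957331369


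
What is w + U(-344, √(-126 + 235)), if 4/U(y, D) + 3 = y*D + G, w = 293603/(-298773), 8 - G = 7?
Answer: -35065473497/35682957345 - 344*√109/3224655 ≈ -0.98381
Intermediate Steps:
G = 1 (G = 8 - 1*7 = 8 - 7 = 1)
w = -293603/298773 (w = 293603*(-1/298773) = -293603/298773 ≈ -0.98270)
U(y, D) = 4/(-2 + D*y) (U(y, D) = 4/(-3 + (y*D + 1)) = 4/(-3 + (D*y + 1)) = 4/(-3 + (1 + D*y)) = 4/(-2 + D*y))
w + U(-344, √(-126 + 235)) = -293603/298773 + 4/(-2 + √(-126 + 235)*(-344)) = -293603/298773 + 4/(-2 + √109*(-344)) = -293603/298773 + 4/(-2 - 344*√109)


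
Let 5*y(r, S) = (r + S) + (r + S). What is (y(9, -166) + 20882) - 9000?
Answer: 59096/5 ≈ 11819.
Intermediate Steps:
y(r, S) = 2*S/5 + 2*r/5 (y(r, S) = ((r + S) + (r + S))/5 = ((S + r) + (S + r))/5 = (2*S + 2*r)/5 = 2*S/5 + 2*r/5)
(y(9, -166) + 20882) - 9000 = (((2/5)*(-166) + (2/5)*9) + 20882) - 9000 = ((-332/5 + 18/5) + 20882) - 9000 = (-314/5 + 20882) - 9000 = 104096/5 - 9000 = 59096/5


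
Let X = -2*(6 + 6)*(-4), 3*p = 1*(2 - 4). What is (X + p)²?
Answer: 81796/9 ≈ 9088.4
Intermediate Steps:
p = -⅔ (p = (1*(2 - 4))/3 = (1*(-2))/3 = (⅓)*(-2) = -⅔ ≈ -0.66667)
X = 96 (X = -2*12*(-4) = -24*(-4) = 96)
(X + p)² = (96 - ⅔)² = (286/3)² = 81796/9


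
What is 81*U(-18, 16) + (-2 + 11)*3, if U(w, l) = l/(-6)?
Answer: -189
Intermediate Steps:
U(w, l) = -l/6 (U(w, l) = l*(-1/6) = -l/6)
81*U(-18, 16) + (-2 + 11)*3 = 81*(-1/6*16) + (-2 + 11)*3 = 81*(-8/3) + 9*3 = -216 + 27 = -189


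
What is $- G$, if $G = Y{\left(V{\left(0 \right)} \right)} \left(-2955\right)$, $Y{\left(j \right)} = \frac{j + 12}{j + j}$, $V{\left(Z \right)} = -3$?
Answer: $- \frac{8865}{2} \approx -4432.5$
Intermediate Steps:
$Y{\left(j \right)} = \frac{12 + j}{2 j}$
$G = \frac{8865}{2}$ ($G = \frac{12 - 3}{2 \left(-3\right)} \left(-2955\right) = \frac{1}{2} \left(- \frac{1}{3}\right) 9 \left(-2955\right) = \left(- \frac{3}{2}\right) \left(-2955\right) = \frac{8865}{2} \approx 4432.5$)
$- G = \left(-1\right) \frac{8865}{2} = - \frac{8865}{2}$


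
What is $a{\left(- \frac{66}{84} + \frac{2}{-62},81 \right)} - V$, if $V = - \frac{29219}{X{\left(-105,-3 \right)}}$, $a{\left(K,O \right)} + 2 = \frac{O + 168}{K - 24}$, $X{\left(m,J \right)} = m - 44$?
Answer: $- \frac{334029441}{1604879} \approx -208.13$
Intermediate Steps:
$X{\left(m,J \right)} = -44 + m$
$a{\left(K,O \right)} = -2 + \frac{168 + O}{-24 + K}$ ($a{\left(K,O \right)} = -2 + \frac{O + 168}{K - 24} = -2 + \frac{168 + O}{-24 + K}$)
$V = \frac{29219}{149}$ ($V = - \frac{29219}{-44 - 105} = - \frac{29219}{-149} = \left(-29219\right) \left(- \frac{1}{149}\right) = \frac{29219}{149} \approx 196.1$)
$a{\left(- \frac{66}{84} + \frac{2}{-62},81 \right)} - V = \frac{216 + 81 - 2 \left(- \frac{66}{84} + \frac{2}{-62}\right)}{-24 + \left(- \frac{66}{84} + \frac{2}{-62}\right)} - \frac{29219}{149} = \frac{216 + 81 - 2 \left(\left(-66\right) \frac{1}{84} + 2 \left(- \frac{1}{62}\right)\right)}{-24 + \left(\left(-66\right) \frac{1}{84} + 2 \left(- \frac{1}{62}\right)\right)} - \frac{29219}{149} = \frac{216 + 81 - 2 \left(- \frac{11}{14} - \frac{1}{31}\right)}{-24 - \frac{355}{434}} - \frac{29219}{149} = \frac{216 + 81 - - \frac{355}{217}}{-24 - \frac{355}{434}} - \frac{29219}{149} = \frac{216 + 81 + \frac{355}{217}}{- \frac{10771}{434}} - \frac{29219}{149} = \left(- \frac{434}{10771}\right) \frac{64804}{217} - \frac{29219}{149} = - \frac{129608}{10771} - \frac{29219}{149} = - \frac{334029441}{1604879}$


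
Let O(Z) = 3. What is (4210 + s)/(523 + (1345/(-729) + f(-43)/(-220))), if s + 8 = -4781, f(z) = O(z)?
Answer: -92860020/83580653 ≈ -1.1110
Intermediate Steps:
f(z) = 3
s = -4789 (s = -8 - 4781 = -4789)
(4210 + s)/(523 + (1345/(-729) + f(-43)/(-220))) = (4210 - 4789)/(523 + (1345/(-729) + 3/(-220))) = -579/(523 + (1345*(-1/729) + 3*(-1/220))) = -579/(523 + (-1345/729 - 3/220)) = -579/(523 - 298087/160380) = -579/83580653/160380 = -579*160380/83580653 = -92860020/83580653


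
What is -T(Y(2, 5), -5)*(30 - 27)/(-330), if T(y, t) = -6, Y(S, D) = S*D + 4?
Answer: -3/55 ≈ -0.054545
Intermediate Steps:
Y(S, D) = 4 + D*S (Y(S, D) = D*S + 4 = 4 + D*S)
-T(Y(2, 5), -5)*(30 - 27)/(-330) = -(-6*(30 - 27))/(-330) = -(-6*3)*(-1)/330 = -(-18)*(-1)/330 = -1*3/55 = -3/55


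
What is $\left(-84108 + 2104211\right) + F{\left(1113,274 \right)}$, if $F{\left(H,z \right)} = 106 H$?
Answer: $2138081$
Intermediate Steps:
$\left(-84108 + 2104211\right) + F{\left(1113,274 \right)} = \left(-84108 + 2104211\right) + 106 \cdot 1113 = 2020103 + 117978 = 2138081$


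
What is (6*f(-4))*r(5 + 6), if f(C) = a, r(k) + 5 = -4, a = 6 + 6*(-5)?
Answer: 1296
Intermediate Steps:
a = -24 (a = 6 - 30 = -24)
r(k) = -9 (r(k) = -5 - 4 = -9)
f(C) = -24
(6*f(-4))*r(5 + 6) = (6*(-24))*(-9) = -144*(-9) = 1296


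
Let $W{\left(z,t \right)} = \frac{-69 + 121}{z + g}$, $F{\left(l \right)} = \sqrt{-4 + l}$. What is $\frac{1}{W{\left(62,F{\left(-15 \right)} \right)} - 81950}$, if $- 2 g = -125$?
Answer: $- \frac{249}{20405446} \approx -1.2203 \cdot 10^{-5}$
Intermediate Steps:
$g = \frac{125}{2}$ ($g = \left(- \frac{1}{2}\right) \left(-125\right) = \frac{125}{2} \approx 62.5$)
$W{\left(z,t \right)} = \frac{52}{\frac{125}{2} + z}$ ($W{\left(z,t \right)} = \frac{-69 + 121}{z + \frac{125}{2}} = \frac{52}{\frac{125}{2} + z}$)
$\frac{1}{W{\left(62,F{\left(-15 \right)} \right)} - 81950} = \frac{1}{\frac{104}{125 + 2 \cdot 62} - 81950} = \frac{1}{\frac{104}{125 + 124} - 81950} = \frac{1}{\frac{104}{249} - 81950} = \frac{1}{- \frac{20405446}{249}} = - \frac{249}{20405446}$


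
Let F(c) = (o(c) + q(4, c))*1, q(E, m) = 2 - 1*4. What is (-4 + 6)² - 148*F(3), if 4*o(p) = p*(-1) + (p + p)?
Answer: 189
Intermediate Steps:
q(E, m) = -2 (q(E, m) = 2 - 4 = -2)
o(p) = p/4 (o(p) = (p*(-1) + (p + p))/4 = (-p + 2*p)/4 = p/4)
F(c) = -2 + c/4 (F(c) = (c/4 - 2)*1 = (-2 + c/4)*1 = -2 + c/4)
(-4 + 6)² - 148*F(3) = (-4 + 6)² - 148*(-2 + (¼)*3) = 2² - 148*(-2 + ¾) = 4 - 148*(-5/4) = 4 + 185 = 189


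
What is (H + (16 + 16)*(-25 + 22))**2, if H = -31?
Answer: 16129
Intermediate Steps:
(H + (16 + 16)*(-25 + 22))**2 = (-31 + (16 + 16)*(-25 + 22))**2 = (-31 + 32*(-3))**2 = (-31 - 96)**2 = (-127)**2 = 16129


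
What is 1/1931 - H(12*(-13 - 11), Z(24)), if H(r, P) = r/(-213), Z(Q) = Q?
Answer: -185305/137101 ≈ -1.3516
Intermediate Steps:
H(r, P) = -r/213 (H(r, P) = r*(-1/213) = -r/213)
1/1931 - H(12*(-13 - 11), Z(24)) = 1/1931 - (-1)*12*(-13 - 11)/213 = 1/1931 - (-1)*12*(-24)/213 = 1/1931 - (-1)*(-288)/213 = 1/1931 - 1*96/71 = 1/1931 - 96/71 = -185305/137101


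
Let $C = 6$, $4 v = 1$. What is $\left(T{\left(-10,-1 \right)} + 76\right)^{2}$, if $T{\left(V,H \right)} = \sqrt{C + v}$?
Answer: $\frac{24649}{4} \approx 6162.3$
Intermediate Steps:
$v = \frac{1}{4}$ ($v = \frac{1}{4} \cdot 1 = \frac{1}{4} \approx 0.25$)
$T{\left(V,H \right)} = \frac{5}{2}$ ($T{\left(V,H \right)} = \sqrt{6 + \frac{1}{4}} = \sqrt{\frac{25}{4}} = \frac{5}{2}$)
$\left(T{\left(-10,-1 \right)} + 76\right)^{2} = \left(\frac{5}{2} + 76\right)^{2} = \left(\frac{157}{2}\right)^{2} = \frac{24649}{4}$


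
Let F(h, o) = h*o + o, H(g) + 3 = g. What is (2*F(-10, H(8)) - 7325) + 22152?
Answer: 14737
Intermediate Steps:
H(g) = -3 + g
F(h, o) = o + h*o
(2*F(-10, H(8)) - 7325) + 22152 = (2*((-3 + 8)*(1 - 10)) - 7325) + 22152 = (2*(5*(-9)) - 7325) + 22152 = (2*(-45) - 7325) + 22152 = (-90 - 7325) + 22152 = -7415 + 22152 = 14737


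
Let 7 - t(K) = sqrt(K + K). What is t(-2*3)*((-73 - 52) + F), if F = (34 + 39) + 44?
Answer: -56 + 16*I*sqrt(3) ≈ -56.0 + 27.713*I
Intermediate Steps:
F = 117 (F = 73 + 44 = 117)
t(K) = 7 - sqrt(2)*sqrt(K) (t(K) = 7 - sqrt(K + K) = 7 - sqrt(2*K) = 7 - sqrt(2)*sqrt(K))
t(-2*3)*((-73 - 52) + F) = (7 - sqrt(2)*sqrt(-2*3))*((-73 - 52) + 117) = (7 - sqrt(2)*sqrt(-6))*(-125 + 117) = (7 - sqrt(2)*I*sqrt(6))*(-8) = (7 - 2*I*sqrt(3))*(-8) = -56 + 16*I*sqrt(3)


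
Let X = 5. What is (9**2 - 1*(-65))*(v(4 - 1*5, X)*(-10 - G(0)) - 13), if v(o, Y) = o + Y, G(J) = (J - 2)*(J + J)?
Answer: -7738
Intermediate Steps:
G(J) = 2*J*(-2 + J) (G(J) = (-2 + J)*(2*J) = 2*J*(-2 + J))
v(o, Y) = Y + o
(9**2 - 1*(-65))*(v(4 - 1*5, X)*(-10 - G(0)) - 13) = (9**2 - 1*(-65))*((5 + (4 - 1*5))*(-10 - 2*0*(-2 + 0)) - 13) = (81 + 65)*((5 + (4 - 5))*(-10 - 2*0*(-2)) - 13) = 146*((5 - 1)*(-10 - 1*0) - 13) = 146*(4*(-10 + 0) - 13) = 146*(4*(-10) - 13) = 146*(-40 - 13) = 146*(-53) = -7738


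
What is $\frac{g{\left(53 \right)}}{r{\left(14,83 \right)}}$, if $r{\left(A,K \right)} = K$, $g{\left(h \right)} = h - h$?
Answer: $0$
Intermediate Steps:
$g{\left(h \right)} = 0$
$\frac{g{\left(53 \right)}}{r{\left(14,83 \right)}} = \frac{0}{83} = 0 \cdot \frac{1}{83} = 0$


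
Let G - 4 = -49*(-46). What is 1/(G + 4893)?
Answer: 1/7151 ≈ 0.00013984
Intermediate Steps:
G = 2258 (G = 4 - 49*(-46) = 4 + 2254 = 2258)
1/(G + 4893) = 1/(2258 + 4893) = 1/7151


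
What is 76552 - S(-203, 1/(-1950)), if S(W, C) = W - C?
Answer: 149672249/1950 ≈ 76755.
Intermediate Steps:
76552 - S(-203, 1/(-1950)) = 76552 - (-203 - 1/(-1950)) = 76552 - (-203 - 1*(-1/1950)) = 76552 - (-203 + 1/1950) = 76552 - 1*(-395849/1950) = 76552 + 395849/1950 = 149672249/1950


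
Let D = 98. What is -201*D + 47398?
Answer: 27700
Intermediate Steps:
-201*D + 47398 = -201*98 + 47398 = -19698 + 47398 = 27700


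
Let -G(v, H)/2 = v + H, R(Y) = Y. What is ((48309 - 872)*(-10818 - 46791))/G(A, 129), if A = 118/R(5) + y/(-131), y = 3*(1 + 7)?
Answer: 1789982777115/199666 ≈ 8.9649e+6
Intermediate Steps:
y = 24 (y = 3*8 = 24)
A = 15338/655 (A = 118/5 + 24/(-131) = 118*(⅕) + 24*(-1/131) = 118/5 - 24/131 = 15338/655 ≈ 23.417)
G(v, H) = -2*H - 2*v (G(v, H) = -2*(v + H) = -2*(H + v) = -2*H - 2*v)
((48309 - 872)*(-10818 - 46791))/G(A, 129) = ((48309 - 872)*(-10818 - 46791))/(-2*129 - 2*15338/655) = (47437*(-57609))/(-258 - 30676/655) = -2732798133/(-199666/655) = -2732798133*(-655/199666) = 1789982777115/199666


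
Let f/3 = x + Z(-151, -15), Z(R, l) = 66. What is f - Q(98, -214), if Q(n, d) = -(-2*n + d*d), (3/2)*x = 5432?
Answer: 56662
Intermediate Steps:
x = 10864/3 (x = (⅔)*5432 = 10864/3 ≈ 3621.3)
Q(n, d) = -d² + 2*n (Q(n, d) = -(-2*n + d²) = -(d² - 2*n) = -d² + 2*n)
f = 11062 (f = 3*(10864/3 + 66) = 3*(11062/3) = 11062)
f - Q(98, -214) = 11062 - (-1*(-214)² + 2*98) = 11062 - (-1*45796 + 196) = 11062 - (-45796 + 196) = 11062 - 1*(-45600) = 11062 + 45600 = 56662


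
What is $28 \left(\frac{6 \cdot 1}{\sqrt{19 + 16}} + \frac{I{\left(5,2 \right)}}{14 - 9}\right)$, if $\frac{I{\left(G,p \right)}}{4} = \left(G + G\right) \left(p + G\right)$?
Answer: $1568 + \frac{24 \sqrt{35}}{5} \approx 1596.4$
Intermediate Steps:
$I{\left(G,p \right)} = 8 G \left(G + p\right)$ ($I{\left(G,p \right)} = 4 \left(G + G\right) \left(p + G\right) = 4 \cdot 2 G \left(G + p\right) = 8 G \left(G + p\right)$)
$28 \left(\frac{6 \cdot 1}{\sqrt{19 + 16}} + \frac{I{\left(5,2 \right)}}{14 - 9}\right) = 28 \left(\frac{6 \cdot 1}{\sqrt{19 + 16}} + \frac{8 \cdot 5 \left(5 + 2\right)}{14 - 9}\right) = 28 \left(\frac{6}{\sqrt{35}} + \frac{8 \cdot 5 \cdot 7}{14 - 9}\right) = 28 \left(6 \frac{\sqrt{35}}{35} + \frac{280}{5}\right) = 28 \left(\frac{6 \sqrt{35}}{35} + 280 \cdot \frac{1}{5}\right) = 28 \left(\frac{6 \sqrt{35}}{35} + 56\right) = 28 \left(56 + \frac{6 \sqrt{35}}{35}\right) = 1568 + \frac{24 \sqrt{35}}{5}$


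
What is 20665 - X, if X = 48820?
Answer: -28155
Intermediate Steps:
20665 - X = 20665 - 1*48820 = 20665 - 48820 = -28155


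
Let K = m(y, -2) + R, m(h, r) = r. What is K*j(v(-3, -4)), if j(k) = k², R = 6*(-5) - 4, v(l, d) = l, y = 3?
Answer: -324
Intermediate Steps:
R = -34 (R = -30 - 4 = -34)
K = -36 (K = -2 - 34 = -36)
K*j(v(-3, -4)) = -36*(-3)² = -36*9 = -324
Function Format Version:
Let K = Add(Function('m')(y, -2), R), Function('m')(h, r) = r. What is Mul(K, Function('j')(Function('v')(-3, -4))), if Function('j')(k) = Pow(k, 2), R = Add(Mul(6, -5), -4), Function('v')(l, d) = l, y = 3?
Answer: -324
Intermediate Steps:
R = -34 (R = Add(-30, -4) = -34)
K = -36 (K = Add(-2, -34) = -36)
Mul(K, Function('j')(Function('v')(-3, -4))) = Mul(-36, Pow(-3, 2)) = Mul(-36, 9) = -324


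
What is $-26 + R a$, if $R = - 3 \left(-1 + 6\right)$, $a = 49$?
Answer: $-761$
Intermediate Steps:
$R = -15$ ($R = \left(-3\right) 5 = -15$)
$-26 + R a = -26 - 735 = -761$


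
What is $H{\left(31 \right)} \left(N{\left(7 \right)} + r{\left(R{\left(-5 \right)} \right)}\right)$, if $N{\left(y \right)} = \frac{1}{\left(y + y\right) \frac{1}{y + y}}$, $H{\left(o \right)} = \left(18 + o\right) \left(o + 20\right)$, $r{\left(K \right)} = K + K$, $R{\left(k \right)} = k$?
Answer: $-22491$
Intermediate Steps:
$r{\left(K \right)} = 2 K$
$H{\left(o \right)} = \left(18 + o\right) \left(20 + o\right)$
$N{\left(y \right)} = 1$ ($N{\left(y \right)} = \frac{1}{2 y \frac{1}{2 y}} = 1^{-1} = 1$)
$H{\left(31 \right)} \left(N{\left(7 \right)} + r{\left(R{\left(-5 \right)} \right)}\right) = \left(360 + 31^{2} + 38 \cdot 31\right) \left(1 + 2 \left(-5\right)\right) = \left(360 + 961 + 1178\right) \left(1 - 10\right) = 2499 \left(-9\right) = -22491$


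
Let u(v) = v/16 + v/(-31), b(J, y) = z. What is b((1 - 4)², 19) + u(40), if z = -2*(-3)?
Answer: 447/62 ≈ 7.2097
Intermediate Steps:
z = 6
b(J, y) = 6
u(v) = 15*v/496 (u(v) = v*(1/16) + v*(-1/31) = v/16 - v/31 = 15*v/496)
b((1 - 4)², 19) + u(40) = 6 + (15/496)*40 = 6 + 75/62 = 447/62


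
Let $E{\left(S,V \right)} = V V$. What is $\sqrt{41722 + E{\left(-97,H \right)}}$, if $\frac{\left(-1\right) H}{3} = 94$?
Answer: $\sqrt{121246} \approx 348.2$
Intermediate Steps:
$H = -282$ ($H = \left(-3\right) 94 = -282$)
$E{\left(S,V \right)} = V^{2}$
$\sqrt{41722 + E{\left(-97,H \right)}} = \sqrt{41722 + \left(-282\right)^{2}} = \sqrt{41722 + 79524} = \sqrt{121246}$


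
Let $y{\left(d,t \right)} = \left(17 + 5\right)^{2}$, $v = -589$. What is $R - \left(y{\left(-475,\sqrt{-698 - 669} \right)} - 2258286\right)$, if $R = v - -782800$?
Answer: $3040013$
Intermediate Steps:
$y{\left(d,t \right)} = 484$ ($y{\left(d,t \right)} = 22^{2} = 484$)
$R = 782211$ ($R = -589 - -782800 = -589 + 782800 = 782211$)
$R - \left(y{\left(-475,\sqrt{-698 - 669} \right)} - 2258286\right) = 782211 - \left(484 - 2258286\right) = 782211 - -2257802 = 782211 + 2257802 = 3040013$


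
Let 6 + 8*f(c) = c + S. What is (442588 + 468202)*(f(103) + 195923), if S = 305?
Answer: 356980952735/2 ≈ 1.7849e+11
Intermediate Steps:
f(c) = 299/8 + c/8 (f(c) = -3/4 + (c + 305)/8 = -3/4 + (305 + c)/8 = -3/4 + (305/8 + c/8) = 299/8 + c/8)
(442588 + 468202)*(f(103) + 195923) = (442588 + 468202)*((299/8 + (1/8)*103) + 195923) = 910790*((299/8 + 103/8) + 195923) = 910790*(201/4 + 195923) = 910790*(783893/4) = 356980952735/2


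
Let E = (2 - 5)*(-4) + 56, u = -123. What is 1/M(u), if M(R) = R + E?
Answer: -1/55 ≈ -0.018182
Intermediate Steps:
E = 68 (E = -3*(-4) + 56 = 12 + 56 = 68)
M(R) = 68 + R (M(R) = R + 68 = 68 + R)
1/M(u) = 1/(68 - 123) = 1/(-55) = -1/55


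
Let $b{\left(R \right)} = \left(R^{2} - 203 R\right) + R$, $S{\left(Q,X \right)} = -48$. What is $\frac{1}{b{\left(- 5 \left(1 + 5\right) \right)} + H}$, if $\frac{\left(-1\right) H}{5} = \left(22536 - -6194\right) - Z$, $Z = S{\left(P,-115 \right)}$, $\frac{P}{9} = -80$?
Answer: $- \frac{1}{136930} \approx -7.303 \cdot 10^{-6}$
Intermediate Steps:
$P = -720$ ($P = 9 \left(-80\right) = -720$)
$Z = -48$
$b{\left(R \right)} = R^{2} - 202 R$
$H = -143890$ ($H = - 5 \left(\left(22536 - -6194\right) - -48\right) = - 5 \left(\left(22536 + 6194\right) + 48\right) = - 5 \left(28730 + 48\right) = \left(-5\right) 28778 = -143890$)
$\frac{1}{b{\left(- 5 \left(1 + 5\right) \right)} + H} = \frac{1}{- 5 \left(1 + 5\right) \left(-202 - 5 \left(1 + 5\right)\right) - 143890} = \frac{1}{\left(-5\right) 6 \left(-202 - 30\right) - 143890} = \frac{1}{- 30 \left(-202 - 30\right) - 143890} = \frac{1}{\left(-30\right) \left(-232\right) - 143890} = \frac{1}{6960 - 143890} = \frac{1}{-136930} = - \frac{1}{136930}$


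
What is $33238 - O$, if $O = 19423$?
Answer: $13815$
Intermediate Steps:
$33238 - O = 33238 - 19423 = 13815$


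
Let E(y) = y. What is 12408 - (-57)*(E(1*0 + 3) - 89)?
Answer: 7506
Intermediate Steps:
12408 - (-57)*(E(1*0 + 3) - 89) = 12408 - (-57)*((1*0 + 3) - 89) = 12408 - (-57)*((0 + 3) - 89) = 12408 - (-57)*(3 - 89) = 12408 - (-57)*(-86) = 12408 - 1*4902 = 12408 - 4902 = 7506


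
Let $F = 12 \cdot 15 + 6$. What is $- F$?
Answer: $-186$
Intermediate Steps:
$F = 186$ ($F = 180 + 6 = 186$)
$- F = \left(-1\right) 186 = -186$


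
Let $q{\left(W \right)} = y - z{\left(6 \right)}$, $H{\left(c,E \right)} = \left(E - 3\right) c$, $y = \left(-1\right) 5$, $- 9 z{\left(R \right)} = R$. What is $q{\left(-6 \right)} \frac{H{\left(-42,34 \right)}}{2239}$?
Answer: $\frac{5642}{2239} \approx 2.5199$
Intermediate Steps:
$z{\left(R \right)} = - \frac{R}{9}$
$y = -5$
$H{\left(c,E \right)} = c \left(-3 + E\right)$ ($H{\left(c,E \right)} = \left(-3 + E\right) c = c \left(-3 + E\right)$)
$q{\left(W \right)} = - \frac{13}{3}$ ($q{\left(W \right)} = -5 - \left(- \frac{1}{9}\right) 6 = -5 - - \frac{2}{3} = -5 + \frac{2}{3} = - \frac{13}{3}$)
$q{\left(-6 \right)} \frac{H{\left(-42,34 \right)}}{2239} = - \frac{13 \frac{\left(-42\right) \left(-3 + 34\right)}{2239}}{3} = - \frac{13 \left(-42\right) 31 \cdot \frac{1}{2239}}{3} = - \frac{13 \left(\left(-1302\right) \frac{1}{2239}\right)}{3} = \left(- \frac{13}{3}\right) \left(- \frac{1302}{2239}\right) = \frac{5642}{2239}$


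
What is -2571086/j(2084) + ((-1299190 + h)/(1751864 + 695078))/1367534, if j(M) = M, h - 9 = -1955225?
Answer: -537722772635871157/435852498628897 ≈ -1233.7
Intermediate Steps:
h = -1955216 (h = 9 - 1955225 = -1955216)
-2571086/j(2084) + ((-1299190 + h)/(1751864 + 695078))/1367534 = -2571086/2084 + ((-1299190 - 1955216)/(1751864 + 695078))/1367534 = -2571086*1/2084 - 3254406/2446942*(1/1367534) = -1285543/1042 - 3254406*1/2446942*(1/1367534) = -1285543/1042 - 1627203/1223471*1/1367534 = -1285543/1042 - 1627203/1673138190514 = -537722772635871157/435852498628897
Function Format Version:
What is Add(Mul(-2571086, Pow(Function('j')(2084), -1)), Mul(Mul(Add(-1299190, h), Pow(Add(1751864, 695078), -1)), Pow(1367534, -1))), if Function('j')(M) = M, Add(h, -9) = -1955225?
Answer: Rational(-537722772635871157, 435852498628897) ≈ -1233.7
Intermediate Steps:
h = -1955216 (h = Add(9, -1955225) = -1955216)
Add(Mul(-2571086, Pow(Function('j')(2084), -1)), Mul(Mul(Add(-1299190, h), Pow(Add(1751864, 695078), -1)), Pow(1367534, -1))) = Add(Mul(-2571086, Pow(2084, -1)), Mul(Mul(Add(-1299190, -1955216), Pow(Add(1751864, 695078), -1)), Pow(1367534, -1))) = Add(Mul(-2571086, Rational(1, 2084)), Mul(Mul(-3254406, Pow(2446942, -1)), Rational(1, 1367534))) = Add(Rational(-1285543, 1042), Mul(Mul(-3254406, Rational(1, 2446942)), Rational(1, 1367534))) = Add(Rational(-1285543, 1042), Mul(Rational(-1627203, 1223471), Rational(1, 1367534))) = Add(Rational(-1285543, 1042), Rational(-1627203, 1673138190514)) = Rational(-537722772635871157, 435852498628897)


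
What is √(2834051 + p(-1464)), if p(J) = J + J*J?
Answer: 11*√41123 ≈ 2230.7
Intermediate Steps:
p(J) = J + J²
√(2834051 + p(-1464)) = √(2834051 - 1464*(1 - 1464)) = √(2834051 - 1464*(-1463)) = √(2834051 + 2141832) = √4975883 = 11*√41123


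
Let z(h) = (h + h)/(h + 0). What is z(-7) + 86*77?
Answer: 6624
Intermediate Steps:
z(h) = 2 (z(h) = (2*h)/h = 2)
z(-7) + 86*77 = 2 + 86*77 = 2 + 6622 = 6624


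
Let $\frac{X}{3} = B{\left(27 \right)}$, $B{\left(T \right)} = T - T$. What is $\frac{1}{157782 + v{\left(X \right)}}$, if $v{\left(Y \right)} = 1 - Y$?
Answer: $\frac{1}{157783} \approx 6.3378 \cdot 10^{-6}$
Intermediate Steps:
$B{\left(T \right)} = 0$
$X = 0$ ($X = 3 \cdot 0 = 0$)
$\frac{1}{157782 + v{\left(X \right)}} = \frac{1}{157782 + \left(1 - 0\right)} = \frac{1}{157782 + \left(1 + 0\right)} = \frac{1}{157782 + 1} = \frac{1}{157783}$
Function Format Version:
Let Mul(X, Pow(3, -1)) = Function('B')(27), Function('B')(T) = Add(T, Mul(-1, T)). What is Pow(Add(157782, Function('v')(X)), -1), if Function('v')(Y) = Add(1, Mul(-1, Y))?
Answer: Rational(1, 157783) ≈ 6.3378e-6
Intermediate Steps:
Function('B')(T) = 0
X = 0 (X = Mul(3, 0) = 0)
Pow(Add(157782, Function('v')(X)), -1) = Pow(Add(157782, Add(1, Mul(-1, 0))), -1) = Pow(Add(157782, Add(1, 0)), -1) = Pow(Add(157782, 1), -1) = Pow(157783, -1) = Rational(1, 157783)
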